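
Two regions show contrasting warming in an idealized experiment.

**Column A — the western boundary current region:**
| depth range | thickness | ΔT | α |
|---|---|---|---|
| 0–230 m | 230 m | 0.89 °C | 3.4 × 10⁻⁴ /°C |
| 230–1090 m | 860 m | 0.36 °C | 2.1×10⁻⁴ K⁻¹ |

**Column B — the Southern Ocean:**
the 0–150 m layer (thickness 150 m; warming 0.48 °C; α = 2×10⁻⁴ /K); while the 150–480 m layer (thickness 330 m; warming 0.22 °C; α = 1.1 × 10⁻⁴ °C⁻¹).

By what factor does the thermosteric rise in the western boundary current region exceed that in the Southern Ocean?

A Layer 1: 0.89 × 230 × 3.4×10⁻⁴ = 0.069598 m
A 230–1090 m: 2.1×10⁻⁴ × 860 × 0.36 = 0.065016 m
A total: 0.134614 m
B Layer 1: 150 × 0.48 × 2×10⁻⁴ = 0.01440 m
B 330 × 0.22 × 1.1×10⁻⁴ = 0.007986 m
B total: 0.022386 m
Ratio: 0.134614 / 0.022386 ≈ 6.013

a factor of 6.01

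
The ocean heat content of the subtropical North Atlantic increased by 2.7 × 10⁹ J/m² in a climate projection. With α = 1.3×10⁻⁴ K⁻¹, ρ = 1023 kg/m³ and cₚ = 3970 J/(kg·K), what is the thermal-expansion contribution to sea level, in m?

Δh = αQ/(ρcₚ) = 1.3×10⁻⁴ × 2.7×10⁹ / (1023 × 3970) ≈ 0.086425 m

0.086 m of thermosteric rise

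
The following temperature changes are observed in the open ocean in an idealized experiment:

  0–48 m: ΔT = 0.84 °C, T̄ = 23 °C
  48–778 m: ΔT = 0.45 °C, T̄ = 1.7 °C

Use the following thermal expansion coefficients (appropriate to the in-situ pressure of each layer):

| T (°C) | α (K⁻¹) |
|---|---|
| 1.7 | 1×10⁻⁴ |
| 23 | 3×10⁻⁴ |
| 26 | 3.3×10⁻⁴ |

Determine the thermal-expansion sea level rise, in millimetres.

Layer 1 at 23 °C → α = 3×10⁻⁴ K⁻¹
Layer 2 at 1.7 °C → α = 1×10⁻⁴ K⁻¹
0.84 × 48 × 3×10⁻⁴ = 0.012096 m
Layer 2: 1×10⁻⁴ × 730 × 0.45 = 0.03285 m
Δh = 0.012096 + 0.03285 = 0.044946 m

44.9 mm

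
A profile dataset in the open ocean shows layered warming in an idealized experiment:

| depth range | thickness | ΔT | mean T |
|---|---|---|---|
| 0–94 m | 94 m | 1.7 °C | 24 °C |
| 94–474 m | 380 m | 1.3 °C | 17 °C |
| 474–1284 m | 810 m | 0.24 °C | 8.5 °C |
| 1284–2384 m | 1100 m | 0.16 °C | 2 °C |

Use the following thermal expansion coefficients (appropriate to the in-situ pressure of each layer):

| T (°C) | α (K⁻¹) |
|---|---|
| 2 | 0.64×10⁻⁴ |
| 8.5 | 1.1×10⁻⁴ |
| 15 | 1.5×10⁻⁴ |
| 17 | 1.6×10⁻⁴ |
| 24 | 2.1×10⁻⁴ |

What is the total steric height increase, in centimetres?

Layer 1 at 24 °C → α = 2.1×10⁻⁴ K⁻¹
Layer 2 at 17 °C → α = 1.6×10⁻⁴ K⁻¹
Layer 3 at 8.5 °C → α = 1.1×10⁻⁴ K⁻¹
Layer 4 at 2 °C → α = 0.64×10⁻⁴ K⁻¹
Layer 1: 2.1×10⁻⁴ × 94 × 1.7 = 0.033558 m
Layer 2: 1.3 × 1.6×10⁻⁴ × 380 = 0.07904 m
474–1284 m: 0.24 × 1.1×10⁻⁴ × 810 = 0.021384 m
0.16 × 0.64×10⁻⁴ × 1100 = 0.011264 m
Δh = 0.033558 + 0.07904 + 0.021384 + 0.011264 = 0.145246 m ≈ 15 cm

15 cm of thermosteric rise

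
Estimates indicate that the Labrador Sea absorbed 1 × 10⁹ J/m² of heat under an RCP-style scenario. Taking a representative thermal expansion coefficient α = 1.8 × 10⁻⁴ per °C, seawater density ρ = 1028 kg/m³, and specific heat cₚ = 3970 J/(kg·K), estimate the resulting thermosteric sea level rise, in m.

Δh ≈ 0.0441 m

Δh = αQ/(ρcₚ) = 1.8×10⁻⁴ × 1×10⁹ / (1028 × 3970) ≈ 0.044105 m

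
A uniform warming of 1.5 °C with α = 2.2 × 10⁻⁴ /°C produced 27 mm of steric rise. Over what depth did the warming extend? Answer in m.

H ≈ 81.8 m

H = Δh/(αΔT) = 0.027 / (2.2×10⁻⁴ × 1.5) ≈ 81.82 m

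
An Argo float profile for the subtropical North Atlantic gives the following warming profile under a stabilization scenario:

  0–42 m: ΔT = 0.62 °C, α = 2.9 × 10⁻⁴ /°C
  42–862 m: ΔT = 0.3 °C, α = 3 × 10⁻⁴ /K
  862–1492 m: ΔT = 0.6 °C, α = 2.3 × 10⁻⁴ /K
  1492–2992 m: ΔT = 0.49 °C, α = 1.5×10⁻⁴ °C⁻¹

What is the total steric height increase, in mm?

2.9×10⁻⁴ × 0.62 × 42 = 0.0075516 m
0.3 × 3×10⁻⁴ × 820 = 0.07380 m
862–1492 m: 2.3×10⁻⁴ × 0.6 × 630 = 0.08694 m
1.5×10⁻⁴ × 0.49 × 1500 = 0.11025 m
Δh = 0.0075516 + 0.07380 + 0.08694 + 0.11025 = 0.2785416 m ≈ 279 mm

about 279 mm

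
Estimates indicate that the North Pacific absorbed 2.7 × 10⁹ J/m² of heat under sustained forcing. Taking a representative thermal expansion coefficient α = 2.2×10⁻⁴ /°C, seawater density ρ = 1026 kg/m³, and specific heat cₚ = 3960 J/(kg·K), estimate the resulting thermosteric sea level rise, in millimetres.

Δh = αQ/(ρcₚ) = 2.2×10⁻⁴ × 2.7×10⁹ / (1026 × 3960) ≈ 0.14620 m

146 mm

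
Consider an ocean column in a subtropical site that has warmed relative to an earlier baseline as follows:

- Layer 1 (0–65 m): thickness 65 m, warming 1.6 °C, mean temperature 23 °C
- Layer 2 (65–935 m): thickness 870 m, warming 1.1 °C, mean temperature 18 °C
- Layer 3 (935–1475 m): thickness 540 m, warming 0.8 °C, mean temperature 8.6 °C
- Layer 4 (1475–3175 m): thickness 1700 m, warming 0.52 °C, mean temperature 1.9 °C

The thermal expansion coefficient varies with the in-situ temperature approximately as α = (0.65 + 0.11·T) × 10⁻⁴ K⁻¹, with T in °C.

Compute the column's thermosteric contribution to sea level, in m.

0.430 m of thermosteric rise

Layer 1: α = (0.65 + 0.11×23)×10⁻⁴ = 3.18×10⁻⁴ K⁻¹
Layer 2: α = (0.65 + 0.11×18)×10⁻⁴ = 2.63×10⁻⁴ K⁻¹
Layer 3: α = (0.65 + 0.11×8.6)×10⁻⁴ = 1.596×10⁻⁴ K⁻¹
Layer 4: α = (0.65 + 0.11×1.9)×10⁻⁴ = 0.859×10⁻⁴ K⁻¹
0–65 m: 3.18×10⁻⁴ × 1.6 × 65 = 0.033072 m
65–935 m: 2.63×10⁻⁴ × 870 × 1.1 = 0.251691 m
935–1475 m: 1.596×10⁻⁴ × 0.8 × 540 = 0.0689472 m
1475–3175 m: 1700 × 0.52 × 0.859×10⁻⁴ = 0.0759356 m
Δh = 0.033072 + 0.251691 + 0.0689472 + 0.0759356 = 0.4296458 m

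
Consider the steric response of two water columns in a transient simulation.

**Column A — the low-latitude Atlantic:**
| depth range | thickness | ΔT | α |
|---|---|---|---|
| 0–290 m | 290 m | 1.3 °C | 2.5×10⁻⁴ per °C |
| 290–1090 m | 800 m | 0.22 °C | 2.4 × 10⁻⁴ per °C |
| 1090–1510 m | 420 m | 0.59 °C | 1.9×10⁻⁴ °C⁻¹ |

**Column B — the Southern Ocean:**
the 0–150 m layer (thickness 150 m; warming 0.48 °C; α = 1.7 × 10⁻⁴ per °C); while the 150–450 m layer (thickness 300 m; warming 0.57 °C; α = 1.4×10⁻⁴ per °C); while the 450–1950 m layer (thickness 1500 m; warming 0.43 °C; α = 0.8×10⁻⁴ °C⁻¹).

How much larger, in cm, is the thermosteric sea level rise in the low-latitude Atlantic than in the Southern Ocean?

A Layer 1: 1.3 × 2.5×10⁻⁴ × 290 = 0.09425 m
A 290–1090 m: 800 × 0.22 × 2.4×10⁻⁴ = 0.04224 m
A 420 × 0.59 × 1.9×10⁻⁴ = 0.047082 m
A total: 0.183572 m
B 0.48 × 1.7×10⁻⁴ × 150 = 0.01224 m
B 300 × 0.57 × 1.4×10⁻⁴ = 0.02394 m
B 450–1950 m: 0.43 × 0.8×10⁻⁴ × 1500 = 0.05160 m
B total: 0.08778 m
Difference: 0.183572 − 0.08778 = 0.095792 m

Δh_A − Δh_B ≈ 9.58 cm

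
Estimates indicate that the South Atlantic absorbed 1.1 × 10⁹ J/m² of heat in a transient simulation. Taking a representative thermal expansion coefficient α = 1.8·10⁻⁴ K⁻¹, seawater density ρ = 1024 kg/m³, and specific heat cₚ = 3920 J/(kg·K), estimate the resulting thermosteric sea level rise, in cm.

4.93 cm of thermosteric rise

Δh = αQ/(ρcₚ) = 1.8×10⁻⁴ × 1.1×10⁹ / (1024 × 3920) ≈ 0.049326 m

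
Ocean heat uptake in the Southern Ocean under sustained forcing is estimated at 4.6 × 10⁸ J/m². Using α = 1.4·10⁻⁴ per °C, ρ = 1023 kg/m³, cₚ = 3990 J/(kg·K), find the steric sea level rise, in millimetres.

Δh = 15.8 mm

Δh = αQ/(ρcₚ) = 1.4×10⁻⁴ × 4.6×10⁸ / (1023 × 3990) ≈ 0.015777 m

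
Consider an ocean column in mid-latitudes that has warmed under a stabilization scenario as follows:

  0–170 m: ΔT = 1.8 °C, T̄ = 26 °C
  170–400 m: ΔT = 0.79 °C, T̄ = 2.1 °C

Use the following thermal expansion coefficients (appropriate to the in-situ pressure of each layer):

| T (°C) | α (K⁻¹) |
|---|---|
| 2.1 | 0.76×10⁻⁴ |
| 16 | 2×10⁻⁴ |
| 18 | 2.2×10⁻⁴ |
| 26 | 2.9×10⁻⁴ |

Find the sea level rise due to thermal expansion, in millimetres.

Δh = 103 mm

Layer 1 at 26 °C → α = 2.9×10⁻⁴ K⁻¹
Layer 2 at 2.1 °C → α = 0.76×10⁻⁴ K⁻¹
170 × 1.8 × 2.9×10⁻⁴ = 0.08874 m
170–400 m: 230 × 0.76×10⁻⁴ × 0.79 = 0.0138092 m
Δh = 0.08874 + 0.0138092 = 0.1025492 m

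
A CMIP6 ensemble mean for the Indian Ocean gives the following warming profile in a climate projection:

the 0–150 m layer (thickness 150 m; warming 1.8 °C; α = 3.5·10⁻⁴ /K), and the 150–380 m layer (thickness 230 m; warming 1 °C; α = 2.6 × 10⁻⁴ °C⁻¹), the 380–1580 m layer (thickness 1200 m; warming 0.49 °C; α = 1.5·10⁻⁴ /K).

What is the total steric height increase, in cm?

1.8 × 150 × 3.5×10⁻⁴ = 0.09450 m
150–380 m: 1 × 230 × 2.6×10⁻⁴ = 0.05980 m
380–1580 m: 0.49 × 1.5×10⁻⁴ × 1200 = 0.08820 m
Δh = 0.09450 + 0.05980 + 0.08820 = 0.24250 m

24 cm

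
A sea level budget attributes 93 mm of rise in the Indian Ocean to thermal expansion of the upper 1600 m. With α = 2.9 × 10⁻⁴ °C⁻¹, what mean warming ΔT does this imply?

about 0.20 °C

ΔT = Δh/(αH) = 0.093 / (2.9×10⁻⁴ × 1600) ≈ 0.2004 °C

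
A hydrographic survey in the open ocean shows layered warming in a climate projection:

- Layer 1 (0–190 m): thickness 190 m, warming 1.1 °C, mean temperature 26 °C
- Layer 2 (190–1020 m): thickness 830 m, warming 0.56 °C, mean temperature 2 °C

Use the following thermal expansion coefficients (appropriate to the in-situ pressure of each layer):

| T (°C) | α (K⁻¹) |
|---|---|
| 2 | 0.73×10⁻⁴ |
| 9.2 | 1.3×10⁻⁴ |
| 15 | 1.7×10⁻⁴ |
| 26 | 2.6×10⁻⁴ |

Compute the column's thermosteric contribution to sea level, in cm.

8.8 cm

Layer 1 at 26 °C → α = 2.6×10⁻⁴ K⁻¹
Layer 2 at 2 °C → α = 0.73×10⁻⁴ K⁻¹
0–190 m: 190 × 1.1 × 2.6×10⁻⁴ = 0.05434 m
190–1020 m: 830 × 0.56 × 0.73×10⁻⁴ = 0.0339304 m
Δh = 0.05434 + 0.0339304 = 0.0882704 m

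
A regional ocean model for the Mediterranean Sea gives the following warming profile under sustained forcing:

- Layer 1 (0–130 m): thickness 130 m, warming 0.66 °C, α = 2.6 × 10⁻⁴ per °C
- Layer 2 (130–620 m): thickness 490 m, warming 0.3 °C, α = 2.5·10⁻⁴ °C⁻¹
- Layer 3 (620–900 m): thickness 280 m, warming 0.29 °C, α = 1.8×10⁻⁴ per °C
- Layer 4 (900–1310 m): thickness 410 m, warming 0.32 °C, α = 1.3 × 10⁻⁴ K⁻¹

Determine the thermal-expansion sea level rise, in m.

about 0.091 m

Layer 1: 130 × 0.66 × 2.6×10⁻⁴ = 0.022308 m
0.3 × 490 × 2.5×10⁻⁴ = 0.03675 m
620–900 m: 1.8×10⁻⁴ × 280 × 0.29 = 0.014616 m
900–1310 m: 410 × 1.3×10⁻⁴ × 0.32 = 0.017056 m
Δh = 0.022308 + 0.03675 + 0.014616 + 0.017056 = 0.09073 m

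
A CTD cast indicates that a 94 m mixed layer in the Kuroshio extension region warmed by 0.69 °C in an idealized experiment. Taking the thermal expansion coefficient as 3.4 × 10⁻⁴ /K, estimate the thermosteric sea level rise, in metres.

Δh ≈ 0.022 m

Δh = αΔT·H = 3.4×10⁻⁴ × 0.69 × 94 = 0.0220524 m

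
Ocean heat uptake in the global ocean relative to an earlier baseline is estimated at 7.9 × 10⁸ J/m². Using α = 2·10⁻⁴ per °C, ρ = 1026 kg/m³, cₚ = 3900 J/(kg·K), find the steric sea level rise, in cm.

about 3.9 cm

Δh = αQ/(ρcₚ) = 2×10⁻⁴ × 7.9×10⁸ / (1026 × 3900) ≈ 0.039486 m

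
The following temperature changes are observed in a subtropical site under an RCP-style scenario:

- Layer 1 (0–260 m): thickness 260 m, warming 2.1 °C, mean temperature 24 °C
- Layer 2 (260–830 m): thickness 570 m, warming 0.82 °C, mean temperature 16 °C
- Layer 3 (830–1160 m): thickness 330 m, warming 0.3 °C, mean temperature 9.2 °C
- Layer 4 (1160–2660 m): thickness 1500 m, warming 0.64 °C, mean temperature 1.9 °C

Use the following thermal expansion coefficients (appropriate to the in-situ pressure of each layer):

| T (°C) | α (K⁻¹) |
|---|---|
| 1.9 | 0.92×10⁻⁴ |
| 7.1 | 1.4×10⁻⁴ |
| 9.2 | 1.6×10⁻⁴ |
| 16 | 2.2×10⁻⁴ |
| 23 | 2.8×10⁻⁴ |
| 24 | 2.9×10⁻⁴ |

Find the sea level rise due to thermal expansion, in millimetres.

365 mm

Layer 1 at 24 °C → α = 2.9×10⁻⁴ K⁻¹
Layer 2 at 16 °C → α = 2.2×10⁻⁴ K⁻¹
Layer 3 at 9.2 °C → α = 1.6×10⁻⁴ K⁻¹
Layer 4 at 1.9 °C → α = 0.92×10⁻⁴ K⁻¹
Layer 1: 2.9×10⁻⁴ × 2.1 × 260 = 0.15834 m
Layer 2: 2.2×10⁻⁴ × 0.82 × 570 = 0.102828 m
Layer 3: 330 × 0.3 × 1.6×10⁻⁴ = 0.01584 m
Layer 4: 0.64 × 0.92×10⁻⁴ × 1500 = 0.08832 m
Δh = 0.15834 + 0.102828 + 0.01584 + 0.08832 = 0.365328 m ≈ 365 mm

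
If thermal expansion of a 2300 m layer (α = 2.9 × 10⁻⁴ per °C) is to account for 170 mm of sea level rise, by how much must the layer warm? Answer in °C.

ΔT = Δh/(αH) = 0.17 / (2.9×10⁻⁴ × 2300) ≈ 0.2549 °C

0.255 °C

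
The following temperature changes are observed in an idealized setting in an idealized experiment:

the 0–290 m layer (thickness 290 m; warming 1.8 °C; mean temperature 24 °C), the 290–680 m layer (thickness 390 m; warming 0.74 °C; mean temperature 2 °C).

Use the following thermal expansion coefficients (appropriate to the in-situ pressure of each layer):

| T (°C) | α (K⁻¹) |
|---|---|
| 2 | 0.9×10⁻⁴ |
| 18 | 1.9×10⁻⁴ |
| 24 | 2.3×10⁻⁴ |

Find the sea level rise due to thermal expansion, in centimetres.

Layer 1 at 24 °C → α = 2.3×10⁻⁴ K⁻¹
Layer 2 at 2 °C → α = 0.9×10⁻⁴ K⁻¹
Layer 1: 1.8 × 290 × 2.3×10⁻⁴ = 0.12006 m
390 × 0.9×10⁻⁴ × 0.74 = 0.025974 m
Δh = 0.12006 + 0.025974 = 0.146034 m

Δh = 14.6 cm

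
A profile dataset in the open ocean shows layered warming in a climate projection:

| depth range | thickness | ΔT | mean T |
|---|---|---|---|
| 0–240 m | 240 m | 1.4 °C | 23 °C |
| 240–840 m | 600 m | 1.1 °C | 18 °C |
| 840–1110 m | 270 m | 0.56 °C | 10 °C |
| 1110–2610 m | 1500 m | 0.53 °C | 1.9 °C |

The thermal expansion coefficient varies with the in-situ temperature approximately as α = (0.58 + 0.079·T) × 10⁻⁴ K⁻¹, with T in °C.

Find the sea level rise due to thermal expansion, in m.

0.291 m of thermosteric rise

Layer 1: α = (0.58 + 0.079×23)×10⁻⁴ = 2.397×10⁻⁴ K⁻¹
Layer 2: α = (0.58 + 0.079×18)×10⁻⁴ = 2.002×10⁻⁴ K⁻¹
Layer 3: α = (0.58 + 0.079×10)×10⁻⁴ = 1.37×10⁻⁴ K⁻¹
Layer 4: α = (0.58 + 0.079×1.9)×10⁻⁴ = 0.7301×10⁻⁴ K⁻¹
2.397×10⁻⁴ × 240 × 1.4 = 0.0805392 m
Layer 2: 2.002×10⁻⁴ × 1.1 × 600 = 0.132132 m
840–1110 m: 1.37×10⁻⁴ × 0.56 × 270 = 0.0207144 m
1110–2610 m: 0.7301×10⁻⁴ × 1500 × 0.53 = 0.05804295 m
Δh = 0.0805392 + 0.132132 + 0.0207144 + 0.05804295 = 0.29142855 m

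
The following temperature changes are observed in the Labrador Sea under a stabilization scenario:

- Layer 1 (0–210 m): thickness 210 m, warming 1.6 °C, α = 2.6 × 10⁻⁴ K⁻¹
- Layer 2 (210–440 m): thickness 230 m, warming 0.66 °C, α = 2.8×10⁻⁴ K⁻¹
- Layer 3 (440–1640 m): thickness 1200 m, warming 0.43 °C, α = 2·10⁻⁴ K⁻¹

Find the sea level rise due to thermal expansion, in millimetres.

230 mm of thermosteric rise

Layer 1: 1.6 × 2.6×10⁻⁴ × 210 = 0.08736 m
Layer 2: 2.8×10⁻⁴ × 0.66 × 230 = 0.042504 m
0.43 × 1200 × 2×10⁻⁴ = 0.10320 m
Δh = 0.08736 + 0.042504 + 0.10320 = 0.233064 m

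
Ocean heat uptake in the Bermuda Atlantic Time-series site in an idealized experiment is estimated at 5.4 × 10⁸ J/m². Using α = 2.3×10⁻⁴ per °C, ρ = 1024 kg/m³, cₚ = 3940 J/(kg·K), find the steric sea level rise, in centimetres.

3.08 cm

Δh = αQ/(ρcₚ) = 2.3×10⁻⁴ × 5.4×10⁸ / (1024 × 3940) ≈ 0.030784 m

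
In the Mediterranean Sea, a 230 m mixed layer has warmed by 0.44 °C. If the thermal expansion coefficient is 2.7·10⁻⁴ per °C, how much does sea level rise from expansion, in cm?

2.73 cm of thermosteric rise

Δh = αΔT·H = 2.7×10⁻⁴ × 0.44 × 230 = 0.027324 m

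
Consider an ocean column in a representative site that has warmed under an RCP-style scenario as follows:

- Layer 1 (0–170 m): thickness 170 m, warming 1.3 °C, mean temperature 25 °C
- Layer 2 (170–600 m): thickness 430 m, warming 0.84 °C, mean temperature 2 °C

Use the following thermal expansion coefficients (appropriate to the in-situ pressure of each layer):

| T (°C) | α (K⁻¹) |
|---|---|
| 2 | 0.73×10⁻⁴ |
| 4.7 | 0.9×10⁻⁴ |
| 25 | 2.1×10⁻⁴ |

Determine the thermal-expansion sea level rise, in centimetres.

Layer 1 at 25 °C → α = 2.1×10⁻⁴ K⁻¹
Layer 2 at 2 °C → α = 0.73×10⁻⁴ K⁻¹
170 × 2.1×10⁻⁴ × 1.3 = 0.04641 m
Layer 2: 0.84 × 0.73×10⁻⁴ × 430 = 0.0263676 m
Δh = 0.04641 + 0.0263676 = 0.0727776 m ≈ 7.28 cm

Δh = 7.28 cm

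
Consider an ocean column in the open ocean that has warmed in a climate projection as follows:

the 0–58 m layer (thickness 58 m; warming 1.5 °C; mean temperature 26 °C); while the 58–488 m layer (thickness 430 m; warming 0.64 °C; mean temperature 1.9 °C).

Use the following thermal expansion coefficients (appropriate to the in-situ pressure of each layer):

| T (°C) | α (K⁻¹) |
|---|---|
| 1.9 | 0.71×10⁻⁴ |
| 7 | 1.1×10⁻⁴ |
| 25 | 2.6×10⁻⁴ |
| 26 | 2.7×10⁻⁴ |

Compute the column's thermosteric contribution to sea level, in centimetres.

about 4.30 cm

Layer 1 at 26 °C → α = 2.7×10⁻⁴ K⁻¹
Layer 2 at 1.9 °C → α = 0.71×10⁻⁴ K⁻¹
58 × 1.5 × 2.7×10⁻⁴ = 0.02349 m
Layer 2: 0.71×10⁻⁴ × 0.64 × 430 = 0.0195392 m
Δh = 0.02349 + 0.0195392 = 0.0430292 m ≈ 4.30 cm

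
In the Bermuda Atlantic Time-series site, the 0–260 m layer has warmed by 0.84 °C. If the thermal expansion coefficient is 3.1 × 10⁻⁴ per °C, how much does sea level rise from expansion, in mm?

Δh = αΔT·H = 3.1×10⁻⁴ × 0.84 × 260 = 0.067704 m

Δh ≈ 68 mm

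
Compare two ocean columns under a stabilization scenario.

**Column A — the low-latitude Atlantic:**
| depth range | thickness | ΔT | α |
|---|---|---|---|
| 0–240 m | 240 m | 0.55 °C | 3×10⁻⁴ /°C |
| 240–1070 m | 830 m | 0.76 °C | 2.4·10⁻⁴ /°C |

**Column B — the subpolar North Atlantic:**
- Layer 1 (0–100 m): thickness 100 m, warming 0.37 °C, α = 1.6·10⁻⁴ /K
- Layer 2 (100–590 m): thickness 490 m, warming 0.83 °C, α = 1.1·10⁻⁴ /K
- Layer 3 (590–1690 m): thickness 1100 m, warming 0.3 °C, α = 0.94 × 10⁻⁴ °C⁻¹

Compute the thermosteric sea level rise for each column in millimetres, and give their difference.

A: 190 mm; B: 82 mm; difference 110 mm

A Layer 1: 240 × 3×10⁻⁴ × 0.55 = 0.03960 m
A 240–1070 m: 0.76 × 830 × 2.4×10⁻⁴ = 0.151392 m
A total: 0.190992 m
B 1.6×10⁻⁴ × 0.37 × 100 = 0.00592 m
B 0.83 × 490 × 1.1×10⁻⁴ = 0.044737 m
B Layer 3: 0.94×10⁻⁴ × 1100 × 0.3 = 0.03102 m
B total: 0.081677 m
Difference: 0.190992 − 0.081677 = 0.109315 m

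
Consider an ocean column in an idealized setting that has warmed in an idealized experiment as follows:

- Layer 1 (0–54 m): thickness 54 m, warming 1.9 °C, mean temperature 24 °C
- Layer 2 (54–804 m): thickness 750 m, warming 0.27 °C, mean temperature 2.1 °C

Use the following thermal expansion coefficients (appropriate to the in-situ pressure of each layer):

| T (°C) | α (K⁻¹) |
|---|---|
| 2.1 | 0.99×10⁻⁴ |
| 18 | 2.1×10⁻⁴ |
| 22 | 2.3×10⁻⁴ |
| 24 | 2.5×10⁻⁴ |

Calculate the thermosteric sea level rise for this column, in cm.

Δh ≈ 4.57 cm

Layer 1 at 24 °C → α = 2.5×10⁻⁴ K⁻¹
Layer 2 at 2.1 °C → α = 0.99×10⁻⁴ K⁻¹
Layer 1: 2.5×10⁻⁴ × 1.9 × 54 = 0.02565 m
54–804 m: 0.99×10⁻⁴ × 0.27 × 750 = 0.0200475 m
Δh = 0.02565 + 0.0200475 = 0.0456975 m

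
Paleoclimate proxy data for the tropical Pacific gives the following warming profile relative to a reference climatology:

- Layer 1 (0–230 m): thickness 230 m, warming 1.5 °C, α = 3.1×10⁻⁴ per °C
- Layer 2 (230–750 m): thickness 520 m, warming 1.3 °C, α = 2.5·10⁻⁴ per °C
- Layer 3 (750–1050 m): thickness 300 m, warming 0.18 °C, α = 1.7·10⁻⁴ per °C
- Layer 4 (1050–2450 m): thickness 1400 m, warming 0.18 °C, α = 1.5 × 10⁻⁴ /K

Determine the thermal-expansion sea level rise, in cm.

Δh = 32 cm

Layer 1: 3.1×10⁻⁴ × 1.5 × 230 = 0.10695 m
2.5×10⁻⁴ × 1.3 × 520 = 0.16900 m
1.7×10⁻⁴ × 300 × 0.18 = 0.00918 m
1400 × 0.18 × 1.5×10⁻⁴ = 0.03780 m
Δh = 0.10695 + 0.16900 + 0.00918 + 0.03780 = 0.32293 m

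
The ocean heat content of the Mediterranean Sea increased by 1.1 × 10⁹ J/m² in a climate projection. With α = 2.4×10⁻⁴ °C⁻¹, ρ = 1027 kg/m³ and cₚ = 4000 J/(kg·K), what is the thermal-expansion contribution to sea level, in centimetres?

Δh = 6.4 cm

Δh = αQ/(ρcₚ) = 2.4×10⁻⁴ × 1.1×10⁹ / (1027 × 4000) ≈ 0.064265 m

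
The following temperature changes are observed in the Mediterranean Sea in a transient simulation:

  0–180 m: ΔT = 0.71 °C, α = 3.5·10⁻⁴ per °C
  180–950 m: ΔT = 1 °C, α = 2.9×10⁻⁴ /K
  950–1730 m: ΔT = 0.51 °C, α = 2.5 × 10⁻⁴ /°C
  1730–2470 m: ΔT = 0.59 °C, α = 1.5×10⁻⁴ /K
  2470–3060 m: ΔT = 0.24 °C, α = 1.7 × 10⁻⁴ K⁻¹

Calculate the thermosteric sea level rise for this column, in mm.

Δh = 457 mm

Layer 1: 0.71 × 3.5×10⁻⁴ × 180 = 0.04473 m
Layer 2: 1 × 2.9×10⁻⁴ × 770 = 0.22330 m
Layer 3: 0.51 × 780 × 2.5×10⁻⁴ = 0.09945 m
740 × 0.59 × 1.5×10⁻⁴ = 0.06549 m
Layer 5: 590 × 0.24 × 1.7×10⁻⁴ = 0.024072 m
Δh = 0.04473 + 0.22330 + 0.09945 + 0.06549 + 0.024072 = 0.457042 m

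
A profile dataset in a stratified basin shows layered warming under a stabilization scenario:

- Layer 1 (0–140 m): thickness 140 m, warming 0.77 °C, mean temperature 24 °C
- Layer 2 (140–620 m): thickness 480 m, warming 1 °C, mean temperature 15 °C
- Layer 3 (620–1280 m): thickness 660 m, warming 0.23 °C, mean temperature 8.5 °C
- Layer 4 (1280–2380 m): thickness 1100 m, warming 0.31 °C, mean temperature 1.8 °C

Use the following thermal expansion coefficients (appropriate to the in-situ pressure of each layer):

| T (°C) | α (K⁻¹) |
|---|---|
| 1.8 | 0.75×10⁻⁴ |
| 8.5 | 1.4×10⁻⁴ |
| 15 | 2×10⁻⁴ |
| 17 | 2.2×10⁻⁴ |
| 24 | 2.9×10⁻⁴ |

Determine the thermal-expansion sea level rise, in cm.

Δh ≈ 17 cm

Layer 1 at 24 °C → α = 2.9×10⁻⁴ K⁻¹
Layer 2 at 15 °C → α = 2×10⁻⁴ K⁻¹
Layer 3 at 8.5 °C → α = 1.4×10⁻⁴ K⁻¹
Layer 4 at 1.8 °C → α = 0.75×10⁻⁴ K⁻¹
0.77 × 140 × 2.9×10⁻⁴ = 0.031262 m
140–620 m: 2×10⁻⁴ × 480 × 1 = 0.09600 m
620–1280 m: 0.23 × 1.4×10⁻⁴ × 660 = 0.021252 m
1280–2380 m: 0.31 × 1100 × 0.75×10⁻⁴ = 0.025575 m
Δh = 0.031262 + 0.09600 + 0.021252 + 0.025575 = 0.174089 m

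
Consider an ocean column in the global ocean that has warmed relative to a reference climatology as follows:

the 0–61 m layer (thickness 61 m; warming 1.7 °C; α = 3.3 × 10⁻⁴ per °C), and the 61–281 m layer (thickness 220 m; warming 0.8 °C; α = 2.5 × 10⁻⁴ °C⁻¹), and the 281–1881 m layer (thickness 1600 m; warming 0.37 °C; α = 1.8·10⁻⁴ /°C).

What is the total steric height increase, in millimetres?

Δh ≈ 185 mm

3.3×10⁻⁴ × 1.7 × 61 = 0.034221 m
Layer 2: 0.8 × 220 × 2.5×10⁻⁴ = 0.04400 m
281–1881 m: 1600 × 0.37 × 1.8×10⁻⁴ = 0.10656 m
Δh = 0.034221 + 0.04400 + 0.10656 = 0.184781 m ≈ 185 mm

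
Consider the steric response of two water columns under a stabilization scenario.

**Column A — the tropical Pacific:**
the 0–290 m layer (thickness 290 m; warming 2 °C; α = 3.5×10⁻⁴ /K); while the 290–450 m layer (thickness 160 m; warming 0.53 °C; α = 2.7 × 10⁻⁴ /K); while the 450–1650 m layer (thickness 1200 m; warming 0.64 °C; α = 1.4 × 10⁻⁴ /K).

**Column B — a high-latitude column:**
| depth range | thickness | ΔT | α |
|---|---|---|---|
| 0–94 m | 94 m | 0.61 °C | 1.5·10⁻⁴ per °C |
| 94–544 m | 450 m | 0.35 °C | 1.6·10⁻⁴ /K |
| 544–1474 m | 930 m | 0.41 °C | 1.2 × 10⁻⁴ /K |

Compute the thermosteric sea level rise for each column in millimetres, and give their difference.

A 3.5×10⁻⁴ × 2 × 290 = 0.20300 m
A 290–450 m: 2.7×10⁻⁴ × 0.53 × 160 = 0.022896 m
A 450–1650 m: 1.4×10⁻⁴ × 0.64 × 1200 = 0.10752 m
A total: 0.333416 m
B Layer 1: 1.5×10⁻⁴ × 94 × 0.61 = 0.008601 m
B Layer 2: 450 × 1.6×10⁻⁴ × 0.35 = 0.02520 m
B Layer 3: 0.41 × 1.2×10⁻⁴ × 930 = 0.045756 m
B total: 0.079557 m
Difference: 0.333416 − 0.079557 = 0.253859 m

A: 330 mm; B: 80 mm; difference 250 mm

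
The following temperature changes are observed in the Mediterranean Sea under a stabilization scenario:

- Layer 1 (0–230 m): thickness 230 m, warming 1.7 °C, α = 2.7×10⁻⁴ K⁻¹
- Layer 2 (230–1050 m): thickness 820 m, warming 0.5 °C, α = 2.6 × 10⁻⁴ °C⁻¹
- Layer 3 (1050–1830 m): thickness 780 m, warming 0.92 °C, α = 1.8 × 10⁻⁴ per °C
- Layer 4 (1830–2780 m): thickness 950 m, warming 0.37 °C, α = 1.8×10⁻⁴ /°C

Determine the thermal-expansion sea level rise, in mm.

230 × 1.7 × 2.7×10⁻⁴ = 0.10557 m
230–1050 m: 820 × 0.5 × 2.6×10⁻⁴ = 0.10660 m
Layer 3: 0.92 × 780 × 1.8×10⁻⁴ = 0.129168 m
Layer 4: 1.8×10⁻⁴ × 0.37 × 950 = 0.06327 m
Δh = 0.10557 + 0.10660 + 0.129168 + 0.06327 = 0.404608 m

Δh = 400 mm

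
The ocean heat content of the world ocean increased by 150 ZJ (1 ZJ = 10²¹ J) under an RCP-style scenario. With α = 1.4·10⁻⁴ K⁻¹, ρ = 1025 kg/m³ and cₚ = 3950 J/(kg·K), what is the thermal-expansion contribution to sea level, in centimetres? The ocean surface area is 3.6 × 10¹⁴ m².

Per unit area: Q = 150×10²¹ / (3.6×10¹⁴) ≈ 4.167×10⁸ J/m²
Δh = αQ/(ρcₚ) = 1.4×10⁻⁴ × 4.167×10⁸ / (1025 × 3950) ≈ 0.014409 m

1.44 cm of thermosteric rise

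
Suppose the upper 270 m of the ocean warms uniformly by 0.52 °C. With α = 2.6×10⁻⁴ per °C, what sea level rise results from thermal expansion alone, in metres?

Δh = 0.037 m

Δh = αΔT·H = 2.6×10⁻⁴ × 0.52 × 270 = 0.036504 m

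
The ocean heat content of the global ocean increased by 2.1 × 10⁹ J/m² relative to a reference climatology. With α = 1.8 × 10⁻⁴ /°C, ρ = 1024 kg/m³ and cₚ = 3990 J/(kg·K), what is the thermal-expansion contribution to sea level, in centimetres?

9.25 cm of thermosteric rise

Δh = αQ/(ρcₚ) = 1.8×10⁻⁴ × 2.1×10⁹ / (1024 × 3990) ≈ 0.092516 m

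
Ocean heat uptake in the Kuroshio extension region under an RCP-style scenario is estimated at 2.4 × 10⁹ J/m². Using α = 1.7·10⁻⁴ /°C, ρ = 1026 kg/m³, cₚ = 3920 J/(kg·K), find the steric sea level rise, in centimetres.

Δh = αQ/(ρcₚ) = 1.7×10⁻⁴ × 2.4×10⁹ / (1026 × 3920) ≈ 0.10144 m

10.1 cm of thermosteric rise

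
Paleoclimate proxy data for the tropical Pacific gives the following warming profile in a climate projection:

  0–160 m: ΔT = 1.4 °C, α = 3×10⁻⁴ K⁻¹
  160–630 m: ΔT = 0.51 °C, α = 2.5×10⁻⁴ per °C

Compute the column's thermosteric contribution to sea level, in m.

Layer 1: 3×10⁻⁴ × 160 × 1.4 = 0.06720 m
470 × 0.51 × 2.5×10⁻⁴ = 0.059925 m
Δh = 0.06720 + 0.059925 = 0.127125 m

0.127 m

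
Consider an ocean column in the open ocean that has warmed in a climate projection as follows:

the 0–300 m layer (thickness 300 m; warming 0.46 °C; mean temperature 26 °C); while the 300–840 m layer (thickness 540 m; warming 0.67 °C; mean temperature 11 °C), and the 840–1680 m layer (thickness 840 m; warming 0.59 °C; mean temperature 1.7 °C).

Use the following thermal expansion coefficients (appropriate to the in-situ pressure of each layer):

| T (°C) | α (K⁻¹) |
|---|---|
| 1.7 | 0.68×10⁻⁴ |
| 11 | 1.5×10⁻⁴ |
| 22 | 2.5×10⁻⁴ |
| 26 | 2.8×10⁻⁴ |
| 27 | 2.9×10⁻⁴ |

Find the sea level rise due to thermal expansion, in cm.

Layer 1 at 26 °C → α = 2.8×10⁻⁴ K⁻¹
Layer 2 at 11 °C → α = 1.5×10⁻⁴ K⁻¹
Layer 3 at 1.7 °C → α = 0.68×10⁻⁴ K⁻¹
0–300 m: 300 × 2.8×10⁻⁴ × 0.46 = 0.03864 m
540 × 0.67 × 1.5×10⁻⁴ = 0.05427 m
840–1680 m: 840 × 0.59 × 0.68×10⁻⁴ = 0.0337008 m
Δh = 0.03864 + 0.05427 + 0.0337008 = 0.1266108 m

about 13 cm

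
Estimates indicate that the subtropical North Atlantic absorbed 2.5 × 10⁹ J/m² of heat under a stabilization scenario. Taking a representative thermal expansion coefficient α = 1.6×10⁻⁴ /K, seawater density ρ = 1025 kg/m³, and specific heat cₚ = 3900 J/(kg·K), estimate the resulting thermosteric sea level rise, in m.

Δh = αQ/(ρcₚ) = 1.6×10⁻⁴ × 2.5×10⁹ / (1025 × 3900) ≈ 0.10006 m

0.100 m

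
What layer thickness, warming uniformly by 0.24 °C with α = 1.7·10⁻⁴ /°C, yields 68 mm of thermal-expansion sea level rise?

H ≈ 1670 m

H = Δh/(αΔT) = 0.068 / (1.7×10⁻⁴ × 0.24) ≈ 1667 m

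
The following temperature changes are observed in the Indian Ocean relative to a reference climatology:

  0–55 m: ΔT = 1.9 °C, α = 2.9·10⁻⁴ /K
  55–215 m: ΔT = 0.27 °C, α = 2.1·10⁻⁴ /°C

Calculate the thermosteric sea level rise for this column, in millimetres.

2.9×10⁻⁴ × 1.9 × 55 = 0.030305 m
Layer 2: 0.27 × 160 × 2.1×10⁻⁴ = 0.009072 m
Δh = 0.030305 + 0.009072 = 0.039377 m

39.4 mm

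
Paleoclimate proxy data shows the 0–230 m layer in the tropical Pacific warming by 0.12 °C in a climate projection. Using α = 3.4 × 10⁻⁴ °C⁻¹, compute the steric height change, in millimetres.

Δh = αΔT·H = 3.4×10⁻⁴ × 0.12 × 230 = 0.009384 m

9.38 mm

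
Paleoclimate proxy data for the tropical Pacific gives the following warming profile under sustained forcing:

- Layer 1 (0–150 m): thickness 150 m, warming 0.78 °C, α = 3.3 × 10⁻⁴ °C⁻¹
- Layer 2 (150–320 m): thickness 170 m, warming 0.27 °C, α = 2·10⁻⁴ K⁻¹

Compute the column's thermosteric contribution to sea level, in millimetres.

Layer 1: 150 × 0.78 × 3.3×10⁻⁴ = 0.03861 m
150–320 m: 2×10⁻⁴ × 0.27 × 170 = 0.00918 m
Δh = 0.03861 + 0.00918 = 0.04779 m

47.8 mm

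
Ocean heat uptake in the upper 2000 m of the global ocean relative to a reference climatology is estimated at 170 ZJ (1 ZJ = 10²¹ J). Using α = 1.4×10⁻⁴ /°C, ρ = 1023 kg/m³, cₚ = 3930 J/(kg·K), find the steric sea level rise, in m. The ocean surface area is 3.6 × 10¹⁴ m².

0.0164 m

Per unit area: Q = 170×10²¹ / (3.6×10¹⁴) ≈ 4.722×10⁸ J/m²
Δh = αQ/(ρcₚ) = 1.4×10⁻⁴ × 4.722×10⁸ / (1023 × 3930) ≈ 0.016443 m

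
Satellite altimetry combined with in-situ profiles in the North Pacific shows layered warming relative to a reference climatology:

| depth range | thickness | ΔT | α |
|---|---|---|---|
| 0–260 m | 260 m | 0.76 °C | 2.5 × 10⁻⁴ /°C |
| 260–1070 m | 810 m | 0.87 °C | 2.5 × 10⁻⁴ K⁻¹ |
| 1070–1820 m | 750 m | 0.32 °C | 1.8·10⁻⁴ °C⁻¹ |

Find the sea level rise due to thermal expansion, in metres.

Δh ≈ 0.269 m

2.5×10⁻⁴ × 0.76 × 260 = 0.04940 m
0.87 × 810 × 2.5×10⁻⁴ = 0.176175 m
1070–1820 m: 0.32 × 750 × 1.8×10⁻⁴ = 0.04320 m
Δh = 0.04940 + 0.176175 + 0.04320 = 0.268775 m ≈ 0.269 m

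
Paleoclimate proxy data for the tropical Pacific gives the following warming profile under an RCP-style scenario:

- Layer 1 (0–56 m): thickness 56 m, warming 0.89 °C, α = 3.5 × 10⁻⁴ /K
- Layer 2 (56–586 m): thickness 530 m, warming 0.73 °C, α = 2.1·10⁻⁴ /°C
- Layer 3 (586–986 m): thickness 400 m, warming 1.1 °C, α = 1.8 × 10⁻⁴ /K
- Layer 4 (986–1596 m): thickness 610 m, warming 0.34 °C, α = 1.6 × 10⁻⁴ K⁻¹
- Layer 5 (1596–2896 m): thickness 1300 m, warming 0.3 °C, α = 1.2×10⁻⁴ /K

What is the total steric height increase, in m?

Layer 1: 3.5×10⁻⁴ × 0.89 × 56 = 0.017444 m
Layer 2: 0.73 × 2.1×10⁻⁴ × 530 = 0.081249 m
Layer 3: 1.8×10⁻⁴ × 1.1 × 400 = 0.07920 m
986–1596 m: 610 × 0.34 × 1.6×10⁻⁴ = 0.033184 m
Layer 5: 1300 × 1.2×10⁻⁴ × 0.3 = 0.04680 m
Δh = 0.017444 + 0.081249 + 0.07920 + 0.033184 + 0.04680 = 0.257877 m

Δh ≈ 0.26 m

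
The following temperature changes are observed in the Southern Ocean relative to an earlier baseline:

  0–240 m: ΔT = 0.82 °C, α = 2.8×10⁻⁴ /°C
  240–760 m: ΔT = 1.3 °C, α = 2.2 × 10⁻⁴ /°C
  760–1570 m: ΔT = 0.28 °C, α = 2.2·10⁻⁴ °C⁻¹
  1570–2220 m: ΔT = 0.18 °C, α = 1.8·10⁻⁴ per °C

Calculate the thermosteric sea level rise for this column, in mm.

0–240 m: 240 × 2.8×10⁻⁴ × 0.82 = 0.055104 m
520 × 1.3 × 2.2×10⁻⁴ = 0.14872 m
Layer 3: 0.28 × 810 × 2.2×10⁻⁴ = 0.049896 m
Layer 4: 1.8×10⁻⁴ × 0.18 × 650 = 0.02106 m
Δh = 0.055104 + 0.14872 + 0.049896 + 0.02106 = 0.27478 m ≈ 270 mm

Δh ≈ 270 mm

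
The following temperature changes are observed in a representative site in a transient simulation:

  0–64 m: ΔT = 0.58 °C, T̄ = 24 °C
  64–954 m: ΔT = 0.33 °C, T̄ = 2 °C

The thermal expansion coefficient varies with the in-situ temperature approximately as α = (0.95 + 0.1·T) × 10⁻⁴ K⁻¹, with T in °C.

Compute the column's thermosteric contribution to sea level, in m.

Layer 1: α = (0.95 + 0.1×24)×10⁻⁴ = 3.35×10⁻⁴ K⁻¹
Layer 2: α = (0.95 + 0.1×2)×10⁻⁴ = 1.15×10⁻⁴ K⁻¹
Layer 1: 3.35×10⁻⁴ × 64 × 0.58 = 0.0124352 m
64–954 m: 890 × 0.33 × 1.15×10⁻⁴ = 0.0337755 m
Δh = 0.0124352 + 0.0337755 = 0.0462107 m

Δh ≈ 0.046 m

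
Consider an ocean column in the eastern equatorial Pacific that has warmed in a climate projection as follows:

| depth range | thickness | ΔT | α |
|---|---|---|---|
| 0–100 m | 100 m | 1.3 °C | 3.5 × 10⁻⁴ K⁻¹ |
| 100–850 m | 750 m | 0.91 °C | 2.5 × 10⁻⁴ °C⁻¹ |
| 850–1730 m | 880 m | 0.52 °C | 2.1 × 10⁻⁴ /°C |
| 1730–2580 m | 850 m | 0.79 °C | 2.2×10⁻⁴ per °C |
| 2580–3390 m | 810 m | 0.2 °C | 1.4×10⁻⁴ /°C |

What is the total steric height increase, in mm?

about 483 mm

Layer 1: 3.5×10⁻⁴ × 100 × 1.3 = 0.04550 m
Layer 2: 2.5×10⁻⁴ × 750 × 0.91 = 0.170625 m
850–1730 m: 2.1×10⁻⁴ × 880 × 0.52 = 0.096096 m
850 × 0.79 × 2.2×10⁻⁴ = 0.14773 m
2580–3390 m: 1.4×10⁻⁴ × 810 × 0.2 = 0.02268 m
Δh = 0.04550 + 0.170625 + 0.096096 + 0.14773 + 0.02268 = 0.482631 m ≈ 483 mm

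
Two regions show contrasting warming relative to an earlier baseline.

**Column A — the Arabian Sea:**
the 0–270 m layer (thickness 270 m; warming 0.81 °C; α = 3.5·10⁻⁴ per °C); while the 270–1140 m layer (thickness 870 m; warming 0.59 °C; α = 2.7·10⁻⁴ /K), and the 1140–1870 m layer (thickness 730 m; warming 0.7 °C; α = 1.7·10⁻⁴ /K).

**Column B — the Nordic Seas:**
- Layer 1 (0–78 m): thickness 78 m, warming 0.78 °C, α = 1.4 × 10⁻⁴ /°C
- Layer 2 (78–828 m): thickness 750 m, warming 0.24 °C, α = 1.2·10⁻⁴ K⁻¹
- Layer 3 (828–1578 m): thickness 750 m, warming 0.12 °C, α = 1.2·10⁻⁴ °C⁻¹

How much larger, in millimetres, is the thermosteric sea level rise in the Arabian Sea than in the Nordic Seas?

A 0–270 m: 0.81 × 3.5×10⁻⁴ × 270 = 0.076545 m
A 270–1140 m: 870 × 0.59 × 2.7×10⁻⁴ = 0.138591 m
A 0.7 × 1.7×10⁻⁴ × 730 = 0.08687 m
A total: 0.302006 m
B 0–78 m: 78 × 1.4×10⁻⁴ × 0.78 = 0.0085176 m
B 78–828 m: 750 × 0.24 × 1.2×10⁻⁴ = 0.02160 m
B Layer 3: 1.2×10⁻⁴ × 0.12 × 750 = 0.01080 m
B total: 0.0409176 m
Difference: 0.302006 − 0.0409176 = 0.2610884 m

260 mm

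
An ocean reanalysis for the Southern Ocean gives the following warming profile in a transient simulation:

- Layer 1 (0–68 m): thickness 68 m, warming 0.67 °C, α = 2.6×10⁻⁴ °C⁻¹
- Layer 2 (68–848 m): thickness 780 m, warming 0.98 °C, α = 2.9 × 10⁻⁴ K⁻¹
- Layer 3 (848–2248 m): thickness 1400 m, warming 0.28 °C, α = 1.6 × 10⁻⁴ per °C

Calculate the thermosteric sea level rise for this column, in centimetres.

Layer 1: 0.67 × 68 × 2.6×10⁻⁴ = 0.0118456 m
Layer 2: 2.9×10⁻⁴ × 0.98 × 780 = 0.221676 m
Layer 3: 1.6×10⁻⁴ × 1400 × 0.28 = 0.06272 m
Δh = 0.0118456 + 0.221676 + 0.06272 = 0.2962416 m

about 30 cm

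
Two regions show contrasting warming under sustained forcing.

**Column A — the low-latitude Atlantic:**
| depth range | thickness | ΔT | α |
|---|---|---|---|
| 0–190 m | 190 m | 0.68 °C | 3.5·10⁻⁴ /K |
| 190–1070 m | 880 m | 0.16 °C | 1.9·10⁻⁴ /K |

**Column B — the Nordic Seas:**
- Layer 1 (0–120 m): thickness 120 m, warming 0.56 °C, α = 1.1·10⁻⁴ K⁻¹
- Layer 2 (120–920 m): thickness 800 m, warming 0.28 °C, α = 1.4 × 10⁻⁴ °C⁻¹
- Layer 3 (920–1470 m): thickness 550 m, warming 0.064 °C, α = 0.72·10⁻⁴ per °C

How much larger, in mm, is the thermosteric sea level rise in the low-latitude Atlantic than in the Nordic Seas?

30.7 mm

A 0.68 × 190 × 3.5×10⁻⁴ = 0.04522 m
A Layer 2: 1.9×10⁻⁴ × 880 × 0.16 = 0.026752 m
A total: 0.071972 m
B 0.56 × 120 × 1.1×10⁻⁴ = 0.007392 m
B Layer 2: 1.4×10⁻⁴ × 0.28 × 800 = 0.03136 m
B 920–1470 m: 0.064 × 0.72×10⁻⁴ × 550 = 0.0025344 m
B total: 0.0412864 m
Difference: 0.071972 − 0.0412864 = 0.0306856 m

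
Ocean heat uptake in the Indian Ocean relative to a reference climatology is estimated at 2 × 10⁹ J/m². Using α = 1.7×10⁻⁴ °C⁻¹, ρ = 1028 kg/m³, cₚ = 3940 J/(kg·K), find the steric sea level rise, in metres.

Δh = 0.0839 m

Δh = αQ/(ρcₚ) = 1.7×10⁻⁴ × 2×10⁹ / (1028 × 3940) ≈ 0.083944 m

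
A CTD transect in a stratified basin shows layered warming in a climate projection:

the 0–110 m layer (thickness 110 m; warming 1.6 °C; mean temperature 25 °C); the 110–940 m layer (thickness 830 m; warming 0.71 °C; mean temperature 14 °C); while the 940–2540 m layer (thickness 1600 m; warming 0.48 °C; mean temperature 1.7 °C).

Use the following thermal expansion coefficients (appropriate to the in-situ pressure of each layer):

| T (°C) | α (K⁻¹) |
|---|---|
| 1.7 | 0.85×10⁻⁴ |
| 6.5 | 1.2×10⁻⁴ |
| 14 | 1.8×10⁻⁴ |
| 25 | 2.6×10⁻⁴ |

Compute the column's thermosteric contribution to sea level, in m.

Layer 1 at 25 °C → α = 2.6×10⁻⁴ K⁻¹
Layer 2 at 14 °C → α = 1.8×10⁻⁴ K⁻¹
Layer 3 at 1.7 °C → α = 0.85×10⁻⁴ K⁻¹
110 × 2.6×10⁻⁴ × 1.6 = 0.04576 m
Layer 2: 1.8×10⁻⁴ × 830 × 0.71 = 0.106074 m
Layer 3: 1600 × 0.85×10⁻⁴ × 0.48 = 0.06528 m
Δh = 0.04576 + 0.106074 + 0.06528 = 0.217114 m

Δh = 0.217 m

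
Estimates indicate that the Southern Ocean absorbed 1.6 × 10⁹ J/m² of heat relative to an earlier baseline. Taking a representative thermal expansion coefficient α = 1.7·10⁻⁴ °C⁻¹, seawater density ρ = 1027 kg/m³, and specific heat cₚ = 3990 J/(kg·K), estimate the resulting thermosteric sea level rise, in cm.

Δh = 6.64 cm

Δh = αQ/(ρcₚ) = 1.7×10⁻⁴ × 1.6×10⁹ / (1027 × 3990) ≈ 0.066378 m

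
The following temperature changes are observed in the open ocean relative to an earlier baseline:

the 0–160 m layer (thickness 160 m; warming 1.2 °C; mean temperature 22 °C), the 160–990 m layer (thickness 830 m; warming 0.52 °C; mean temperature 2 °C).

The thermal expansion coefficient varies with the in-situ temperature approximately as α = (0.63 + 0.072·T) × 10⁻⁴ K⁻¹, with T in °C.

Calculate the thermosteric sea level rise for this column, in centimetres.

Layer 1: α = (0.63 + 0.072×22)×10⁻⁴ = 2.214×10⁻⁴ K⁻¹
Layer 2: α = (0.63 + 0.072×2)×10⁻⁴ = 0.774×10⁻⁴ K⁻¹
160 × 2.214×10⁻⁴ × 1.2 = 0.0425088 m
830 × 0.52 × 0.774×10⁻⁴ = 0.03340584 m
Δh = 0.0425088 + 0.03340584 = 0.07591464 m ≈ 7.6 cm

7.6 cm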